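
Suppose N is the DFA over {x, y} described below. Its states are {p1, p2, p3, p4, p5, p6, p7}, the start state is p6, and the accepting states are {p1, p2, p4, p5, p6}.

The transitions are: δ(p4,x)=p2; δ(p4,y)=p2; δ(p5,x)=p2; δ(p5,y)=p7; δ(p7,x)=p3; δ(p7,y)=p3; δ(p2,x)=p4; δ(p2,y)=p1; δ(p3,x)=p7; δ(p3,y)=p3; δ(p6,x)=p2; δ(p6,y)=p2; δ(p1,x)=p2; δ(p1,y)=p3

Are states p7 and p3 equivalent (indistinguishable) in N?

Yes

Reachable states from the start: {p1,p2,p3,p4,p6,p7}. Unreachable: {p5} — drop them.
Start with accepting vs non-accepting: {p1,p2,p4,p6} | {p3,p7}.
On input y, block {p1,p2,p4,p6} splits into {p2,p4,p6} and {p1}.
Split {p2,p4,p6} by δ(·,y) → {p4,p6} and {p2}.
The partition is now stable with 4 blocks: {p4,p6} | {p3,p7} | {p1} | {p2}.
p7 and p3 lie in the same block of the stable partition, so they are equivalent — no string distinguishes them.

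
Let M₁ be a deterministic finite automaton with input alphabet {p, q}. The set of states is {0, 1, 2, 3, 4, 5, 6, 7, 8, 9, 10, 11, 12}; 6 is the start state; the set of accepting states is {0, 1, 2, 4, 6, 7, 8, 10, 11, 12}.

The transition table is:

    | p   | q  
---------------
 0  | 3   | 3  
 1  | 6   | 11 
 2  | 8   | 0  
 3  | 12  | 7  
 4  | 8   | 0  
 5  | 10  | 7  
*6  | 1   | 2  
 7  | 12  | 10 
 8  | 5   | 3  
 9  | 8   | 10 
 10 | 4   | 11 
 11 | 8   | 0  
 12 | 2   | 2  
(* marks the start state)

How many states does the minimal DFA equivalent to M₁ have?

Reachable states from the start: {0,1,2,3,4,5,6,7,8,10,11,12}. Unreachable: {9} — drop them.
Initial partition by acceptance: {0,1,2,4,6,7,8,10,11,12} | {3,5}.
Refine {0,1,2,4,6,7,8,10,11,12} on symbol p: members go to different blocks, giving {1,2,4,6,7,10,11,12} and {0,8}.
Refine {1,2,4,6,7,10,11,12} on symbol p: members go to different blocks, giving {1,6,7,10,12} and {2,4,11}.
Refine {1,6,7,10,12} on symbol p: members go to different blocks, giving {1,6,7} and {10,12}.
Split {1,6,7} by δ(·,p) → {1,6} and {7}.
No further refinement is possible. Final partition (6 blocks): {1,6} | {3,5} | {0,8} | {2,4,11} | {10,12} | {7}.

6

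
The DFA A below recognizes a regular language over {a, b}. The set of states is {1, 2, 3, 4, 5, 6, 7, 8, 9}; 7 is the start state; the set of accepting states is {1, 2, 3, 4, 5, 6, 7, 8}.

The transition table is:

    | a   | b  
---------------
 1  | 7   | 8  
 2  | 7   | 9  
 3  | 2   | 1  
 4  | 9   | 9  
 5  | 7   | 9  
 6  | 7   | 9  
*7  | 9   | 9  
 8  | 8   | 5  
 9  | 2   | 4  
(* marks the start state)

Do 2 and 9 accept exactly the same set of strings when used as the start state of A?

First remove the unreachable states {1,3,5,6,8}; 4 states remain.
Start with accepting vs non-accepting: {2,4,7} | {9}.
Split {2,4,7} by δ(·,a) → {4,7} and {2}.
The partition is now stable with 3 blocks: {4,7} | {9} | {2}.
2 and 9 end up in different blocks, so they are distinguishable. For instance, the string 'ε' is accepted from only 2.

No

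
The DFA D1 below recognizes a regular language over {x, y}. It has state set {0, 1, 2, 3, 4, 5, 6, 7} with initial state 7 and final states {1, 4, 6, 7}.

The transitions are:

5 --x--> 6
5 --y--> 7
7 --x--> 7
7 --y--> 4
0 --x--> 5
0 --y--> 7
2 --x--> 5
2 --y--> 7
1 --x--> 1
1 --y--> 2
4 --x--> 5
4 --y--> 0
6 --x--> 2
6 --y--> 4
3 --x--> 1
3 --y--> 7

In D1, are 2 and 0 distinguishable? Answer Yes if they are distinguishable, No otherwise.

No

Reachable states from the start: {0,2,4,5,6,7}. Unreachable: {1,3} — drop them.
Start with accepting vs non-accepting: {4,6,7} | {0,2,5}.
Refine {4,6,7} on symbol x: members go to different blocks, giving {4,6} and {7}.
On input y, block {4,6} splits into {4} and {6}.
On input x, block {0,2,5} splits into {0,2} and {5}.
Stable partition: {4} | {0,2} | {7} | {6} | {5} — 5 equivalence classes.
2 and 0 lie in the same block of the stable partition, so they are equivalent — no string distinguishes them.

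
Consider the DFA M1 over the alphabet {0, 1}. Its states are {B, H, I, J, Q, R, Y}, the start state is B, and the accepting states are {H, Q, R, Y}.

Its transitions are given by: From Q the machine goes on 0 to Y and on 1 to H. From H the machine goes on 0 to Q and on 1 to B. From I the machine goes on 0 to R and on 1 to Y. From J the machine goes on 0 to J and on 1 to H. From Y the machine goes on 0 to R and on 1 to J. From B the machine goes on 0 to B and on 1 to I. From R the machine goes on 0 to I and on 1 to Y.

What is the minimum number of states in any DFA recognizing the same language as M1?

7

All states are reachable from the start state.
P0 = {H,Q,R,Y} | {B,I,J}.
Split {H,Q,R,Y} by δ(·,0) → {H,Q,Y} and {R}.
Refine {H,Q,Y} on symbol 0: members go to different blocks, giving {H,Q} and {Y}.
Refine {H,Q} on symbol 0: members go to different blocks, giving {H} and {Q}.
Refine {B,I,J} on symbol 0: members go to different blocks, giving {B,J} and {I}.
Split {B,J} by δ(·,1) → {B} and {J}.
Stable partition: {H} | {B} | {R} | {Y} | {Q} | {I} | {J} — 7 equivalence classes.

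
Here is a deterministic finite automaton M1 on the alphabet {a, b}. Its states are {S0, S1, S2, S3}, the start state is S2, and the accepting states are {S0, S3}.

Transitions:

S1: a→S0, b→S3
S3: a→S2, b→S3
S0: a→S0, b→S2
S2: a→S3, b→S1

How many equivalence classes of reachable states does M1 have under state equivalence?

P0 = {S0,S3} | {S1,S2}.
On input a, block {S0,S3} splits into {S0} and {S3}.
Split {S1,S2} by δ(·,a) → {S1} and {S2}.
No further refinement is possible. Final partition (4 blocks): {S0} | {S1} | {S3} | {S2}.

4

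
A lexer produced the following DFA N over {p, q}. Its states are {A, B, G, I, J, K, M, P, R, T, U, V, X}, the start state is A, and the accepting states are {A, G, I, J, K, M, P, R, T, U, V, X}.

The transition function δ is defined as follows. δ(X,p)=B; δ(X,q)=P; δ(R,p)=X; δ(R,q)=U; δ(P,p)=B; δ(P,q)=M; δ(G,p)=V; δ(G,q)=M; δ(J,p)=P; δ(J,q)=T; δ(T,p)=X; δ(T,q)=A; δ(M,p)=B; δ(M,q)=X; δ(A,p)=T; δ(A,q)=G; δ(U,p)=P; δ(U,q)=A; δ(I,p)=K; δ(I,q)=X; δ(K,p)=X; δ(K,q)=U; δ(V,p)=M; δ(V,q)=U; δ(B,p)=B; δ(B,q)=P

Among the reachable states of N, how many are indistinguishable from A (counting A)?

Reachable states from the start: {A,B,G,M,P,T,U,V,X}. Unreachable: {I,J,K,R} — drop them.
Initial partition by acceptance: {A,G,M,P,T,U,V,X} | {B}.
On input p, block {A,G,M,P,T,U,V,X} splits into {A,G,T,U,V} and {M,P,X}.
Refine {A,G,T,U,V} on symbol p: members go to different blocks, giving {T,U,V} and {A,G}.
Split {T,U,V} by δ(·,q) → {T,U} and {V}.
Split {A,G} by δ(·,p) → {A} and {G}.
Stable partition: {T,U} | {B} | {M,P,X} | {A} | {V} | {G} — 6 equivalence classes.
The equivalence class containing A is {A}, of size 1.

1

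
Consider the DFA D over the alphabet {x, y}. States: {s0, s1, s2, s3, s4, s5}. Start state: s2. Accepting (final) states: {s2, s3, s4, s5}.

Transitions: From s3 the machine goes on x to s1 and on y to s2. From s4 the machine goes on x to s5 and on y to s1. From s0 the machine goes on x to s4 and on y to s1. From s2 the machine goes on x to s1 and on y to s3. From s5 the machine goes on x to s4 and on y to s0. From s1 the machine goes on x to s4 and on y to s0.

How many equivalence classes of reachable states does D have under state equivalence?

P0 = {s2,s3,s4,s5} | {s0,s1}.
Refine {s2,s3,s4,s5} on symbol x: members go to different blocks, giving {s2,s3} and {s4,s5}.
The partition is now stable with 3 blocks: {s2,s3} | {s0,s1} | {s4,s5}.

3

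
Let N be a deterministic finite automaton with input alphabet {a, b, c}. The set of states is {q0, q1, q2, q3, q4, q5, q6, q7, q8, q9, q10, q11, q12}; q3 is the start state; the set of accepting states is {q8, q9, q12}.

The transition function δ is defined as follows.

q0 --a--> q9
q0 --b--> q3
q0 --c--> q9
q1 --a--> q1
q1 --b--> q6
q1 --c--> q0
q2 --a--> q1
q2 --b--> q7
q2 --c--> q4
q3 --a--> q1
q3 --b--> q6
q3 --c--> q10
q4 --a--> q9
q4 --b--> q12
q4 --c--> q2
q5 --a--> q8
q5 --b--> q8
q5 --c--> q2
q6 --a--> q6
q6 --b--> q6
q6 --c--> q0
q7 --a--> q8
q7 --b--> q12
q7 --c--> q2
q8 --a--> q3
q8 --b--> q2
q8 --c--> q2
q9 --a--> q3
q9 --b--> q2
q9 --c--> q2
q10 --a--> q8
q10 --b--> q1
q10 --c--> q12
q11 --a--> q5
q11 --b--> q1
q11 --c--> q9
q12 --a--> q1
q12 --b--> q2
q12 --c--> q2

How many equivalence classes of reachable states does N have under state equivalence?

First remove the unreachable states {q5,q11}; 11 states remain.
Start with accepting vs non-accepting: {q8,q9,q12} | {q0,q1,q2,q3,q4,q6,q7,q10}.
On input a, block {q0,q1,q2,q3,q4,q6,q7,q10} splits into {q0,q4,q7,q10} and {q1,q2,q3,q6}.
Split {q0,q4,q7,q10} by δ(·,b) → {q0,q10} and {q4,q7}.
On input b, block {q1,q2,q3,q6} splits into {q1,q3,q6} and {q2}.
The partition is now stable with 5 blocks: {q8,q9,q12} | {q0,q10} | {q1,q3,q6} | {q4,q7} | {q2}.

5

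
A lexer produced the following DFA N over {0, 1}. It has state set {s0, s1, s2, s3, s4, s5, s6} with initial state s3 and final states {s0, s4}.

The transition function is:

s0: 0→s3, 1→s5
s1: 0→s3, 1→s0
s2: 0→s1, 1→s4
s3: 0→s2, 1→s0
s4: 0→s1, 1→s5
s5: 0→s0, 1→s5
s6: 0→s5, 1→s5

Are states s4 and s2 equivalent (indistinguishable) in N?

First remove the unreachable states {s6}; 6 states remain.
P0 = {s0,s4} | {s1,s2,s3,s5}.
Split {s1,s2,s3,s5} by δ(·,0) → {s1,s2,s3} and {s5}.
The partition is now stable with 3 blocks: {s0,s4} | {s1,s2,s3} | {s5}.
s4 and s2 end up in different blocks, so they are distinguishable. For instance, the string 'ε' is accepted from only s4.

No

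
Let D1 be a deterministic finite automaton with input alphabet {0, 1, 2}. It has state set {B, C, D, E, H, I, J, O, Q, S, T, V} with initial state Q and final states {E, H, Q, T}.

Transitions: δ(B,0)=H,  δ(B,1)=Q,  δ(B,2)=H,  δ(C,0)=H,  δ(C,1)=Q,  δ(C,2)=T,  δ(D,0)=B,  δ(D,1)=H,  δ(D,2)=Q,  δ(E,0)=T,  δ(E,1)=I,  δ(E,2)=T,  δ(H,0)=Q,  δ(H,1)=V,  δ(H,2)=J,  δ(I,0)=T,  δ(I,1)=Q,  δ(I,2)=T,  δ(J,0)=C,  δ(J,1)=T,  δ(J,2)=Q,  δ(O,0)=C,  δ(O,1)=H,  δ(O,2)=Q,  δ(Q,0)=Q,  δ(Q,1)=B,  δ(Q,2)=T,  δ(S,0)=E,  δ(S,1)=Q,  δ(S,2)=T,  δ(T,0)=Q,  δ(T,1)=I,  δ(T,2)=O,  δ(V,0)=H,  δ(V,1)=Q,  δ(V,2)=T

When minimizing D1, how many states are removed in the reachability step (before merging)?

Starting at Q and following transitions, the reachable set is {B, C, H, I, J, O, Q, T, V}. That leaves D, E, S unreachable — 3 in total.

3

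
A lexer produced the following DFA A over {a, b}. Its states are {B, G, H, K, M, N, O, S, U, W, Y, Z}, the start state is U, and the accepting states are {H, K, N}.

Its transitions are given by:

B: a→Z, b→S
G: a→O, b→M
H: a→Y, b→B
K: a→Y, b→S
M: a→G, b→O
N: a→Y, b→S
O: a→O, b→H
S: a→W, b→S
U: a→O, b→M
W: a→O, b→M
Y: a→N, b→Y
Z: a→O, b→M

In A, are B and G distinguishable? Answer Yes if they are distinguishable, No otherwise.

Yes

Reachable states from the start: {B,G,H,M,N,O,S,U,W,Y,Z}. Unreachable: {K} — drop them.
P0 = {H,N} | {B,G,M,O,S,U,W,Y,Z}.
Refine {B,G,M,O,S,U,W,Y,Z} on symbol a: members go to different blocks, giving {B,G,M,O,S,U,W,Z} and {Y}.
Split {B,G,M,O,S,U,W,Z} by δ(·,b) → {B,G,M,S,U,W,Z} and {O}.
Split {B,G,M,S,U,W,Z} by δ(·,a) → {G,U,W,Z} and {B,M,S}.
On input b, block {B,M,S} splits into {B,S} and {M}.
The partition is now stable with 6 blocks: {H,N} | {G,U,W,Z} | {Y} | {O} | {B,S} | {M}.
B and G end up in different blocks, so they are distinguishable. For instance, the string 'ab' is accepted from only G.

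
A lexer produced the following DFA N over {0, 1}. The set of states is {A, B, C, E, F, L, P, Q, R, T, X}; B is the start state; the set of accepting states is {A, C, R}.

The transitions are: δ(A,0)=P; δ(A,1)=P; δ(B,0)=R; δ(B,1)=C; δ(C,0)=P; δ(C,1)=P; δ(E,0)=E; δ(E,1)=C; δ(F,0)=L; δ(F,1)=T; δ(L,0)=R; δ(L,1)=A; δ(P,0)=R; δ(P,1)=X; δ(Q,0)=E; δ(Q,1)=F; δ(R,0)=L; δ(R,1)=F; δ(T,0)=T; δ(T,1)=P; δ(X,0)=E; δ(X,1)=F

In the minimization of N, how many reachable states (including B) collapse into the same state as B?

2

First remove the unreachable states {Q}; 10 states remain.
Initial partition by acceptance: {A,C,R} | {B,E,F,L,P,T,X}.
Split {B,E,F,L,P,T,X} by δ(·,0) → {E,F,T,X} and {B,L,P}.
Refine {A,C,R} on symbol 1: members go to different blocks, giving {A,C} and {R}.
Refine {E,F,T,X} on symbol 0: members go to different blocks, giving {E,T,X} and {F}.
Refine {E,T,X} on symbol 1: members go to different blocks, giving {X} and {E} and {T}.
Refine {B,L,P} on symbol 1: members go to different blocks, giving {B,L} and {P}.
Stable partition: {A,C} | {X} | {B,L} | {R} | {F} | {E} | {T} | {P} — 8 equivalence classes.
The equivalence class containing B is {B,L}, of size 2.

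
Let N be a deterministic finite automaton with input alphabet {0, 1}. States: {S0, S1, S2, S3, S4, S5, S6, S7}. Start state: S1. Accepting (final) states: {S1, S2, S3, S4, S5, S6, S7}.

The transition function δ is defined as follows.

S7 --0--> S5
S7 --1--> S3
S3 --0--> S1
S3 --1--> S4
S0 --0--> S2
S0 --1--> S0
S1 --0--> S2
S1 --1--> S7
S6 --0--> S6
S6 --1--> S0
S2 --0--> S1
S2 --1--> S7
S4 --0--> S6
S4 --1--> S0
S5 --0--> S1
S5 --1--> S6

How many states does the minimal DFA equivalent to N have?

5

Start with accepting vs non-accepting: {S1,S2,S3,S4,S5,S6,S7} | {S0}.
On input 1, block {S1,S2,S3,S4,S5,S6,S7} splits into {S1,S2,S3,S5,S7} and {S4,S6}.
Split {S1,S2,S3,S5,S7} by δ(·,1) → {S1,S2,S7} and {S3,S5}.
Split {S1,S2,S7} by δ(·,0) → {S1,S2} and {S7}.
Stable partition: {S1,S2} | {S0} | {S4,S6} | {S3,S5} | {S7} — 5 equivalence classes.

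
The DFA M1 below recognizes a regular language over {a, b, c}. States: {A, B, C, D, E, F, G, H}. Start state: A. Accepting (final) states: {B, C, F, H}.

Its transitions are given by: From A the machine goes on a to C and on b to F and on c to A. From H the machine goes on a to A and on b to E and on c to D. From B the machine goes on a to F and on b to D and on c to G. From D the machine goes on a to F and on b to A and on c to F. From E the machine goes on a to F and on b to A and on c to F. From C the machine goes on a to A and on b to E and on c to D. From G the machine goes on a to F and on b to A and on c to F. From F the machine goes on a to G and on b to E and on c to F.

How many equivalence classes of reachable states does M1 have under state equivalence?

4

States {B,H} cannot be reached from the start state, so discard them.
Start with accepting vs non-accepting: {C,F} | {A,D,E,G}.
On input c, block {C,F} splits into {C} and {F}.
Split {A,D,E,G} by δ(·,a) → {D,E,G} and {A}.
No further refinement is possible. Final partition (4 blocks): {C} | {D,E,G} | {F} | {A}.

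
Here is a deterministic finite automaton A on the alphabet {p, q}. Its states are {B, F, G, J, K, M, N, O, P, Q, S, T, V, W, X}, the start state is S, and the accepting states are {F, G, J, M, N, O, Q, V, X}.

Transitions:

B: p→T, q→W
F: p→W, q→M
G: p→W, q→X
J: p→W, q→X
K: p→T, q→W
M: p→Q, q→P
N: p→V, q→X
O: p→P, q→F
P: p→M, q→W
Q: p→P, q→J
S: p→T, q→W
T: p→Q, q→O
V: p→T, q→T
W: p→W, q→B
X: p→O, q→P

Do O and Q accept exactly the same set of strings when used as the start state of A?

Yes

States {G,K,N,V} cannot be reached from the start state, so discard them.
Start with accepting vs non-accepting: {F,J,M,O,Q,X} | {B,P,S,T,W}.
Split {F,J,M,O,Q,X} by δ(·,p) → {F,J,O,Q} and {M,X}.
Split {F,J,O,Q} by δ(·,q) → {F,J} and {O,Q}.
On input p, block {B,P,S,T,W} splits into {B,S,W} and {T} and {P}.
Split {B,S,W} by δ(·,p) → {B,S} and {W}.
No further refinement is possible. Final partition (7 blocks): {F,J} | {B,S} | {M,X} | {O,Q} | {T} | {P} | {W}.
O and Q lie in the same block of the stable partition, so they are equivalent — no string distinguishes them.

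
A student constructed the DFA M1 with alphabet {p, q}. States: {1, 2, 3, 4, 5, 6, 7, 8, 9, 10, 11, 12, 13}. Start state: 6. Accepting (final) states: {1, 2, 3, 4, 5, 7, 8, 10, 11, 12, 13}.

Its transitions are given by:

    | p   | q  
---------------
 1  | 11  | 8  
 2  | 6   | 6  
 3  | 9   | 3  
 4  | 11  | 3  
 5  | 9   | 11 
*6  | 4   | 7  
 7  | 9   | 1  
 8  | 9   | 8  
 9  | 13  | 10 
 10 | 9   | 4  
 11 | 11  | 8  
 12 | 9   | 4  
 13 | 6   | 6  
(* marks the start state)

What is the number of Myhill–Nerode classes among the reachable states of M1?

States {2,5,12} cannot be reached from the start state, so discard them.
Start with accepting vs non-accepting: {1,3,4,7,8,10,11,13} | {6,9}.
Refine {1,3,4,7,8,10,11,13} on symbol p: members go to different blocks, giving {3,7,8,10,13} and {1,4,11}.
Refine {3,7,8,10,13} on symbol q: members go to different blocks, giving {3,8} and {7,10} and {13}.
Split {6,9} by δ(·,p) → {6} and {9}.
No further refinement is possible. Final partition (6 blocks): {3,8} | {6} | {1,4,11} | {7,10} | {13} | {9}.

6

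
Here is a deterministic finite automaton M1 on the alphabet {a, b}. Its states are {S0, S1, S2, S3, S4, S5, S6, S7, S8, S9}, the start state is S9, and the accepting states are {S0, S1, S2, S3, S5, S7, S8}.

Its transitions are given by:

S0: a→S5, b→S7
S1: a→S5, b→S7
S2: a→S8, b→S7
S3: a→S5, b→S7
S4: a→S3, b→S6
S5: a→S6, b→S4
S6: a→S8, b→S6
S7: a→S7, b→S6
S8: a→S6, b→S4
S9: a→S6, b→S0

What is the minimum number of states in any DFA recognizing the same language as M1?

6

First remove the unreachable states {S1,S2}; 8 states remain.
P0 = {S0,S3,S5,S7,S8} | {S4,S6,S9}.
On input a, block {S0,S3,S5,S7,S8} splits into {S0,S3,S7} and {S5,S8}.
Split {S0,S3,S7} by δ(·,a) → {S0,S3} and {S7}.
Split {S4,S6,S9} by δ(·,a) → {S4} and {S6} and {S9}.
No further refinement is possible. Final partition (6 blocks): {S0,S3} | {S4} | {S5,S8} | {S7} | {S6} | {S9}.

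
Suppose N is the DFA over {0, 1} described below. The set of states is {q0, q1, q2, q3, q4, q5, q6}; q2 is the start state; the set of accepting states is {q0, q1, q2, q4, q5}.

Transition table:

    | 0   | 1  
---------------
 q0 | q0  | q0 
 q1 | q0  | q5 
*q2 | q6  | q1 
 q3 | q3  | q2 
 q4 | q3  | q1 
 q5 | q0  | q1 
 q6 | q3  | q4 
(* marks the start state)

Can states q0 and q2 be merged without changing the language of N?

No

Initial partition by acceptance: {q0,q1,q2,q4,q5} | {q3,q6}.
Refine {q0,q1,q2,q4,q5} on symbol 0: members go to different blocks, giving {q0,q1,q5} and {q2,q4}.
The partition is now stable with 3 blocks: {q0,q1,q5} | {q3,q6} | {q2,q4}.
q0 and q2 end up in different blocks, so they are distinguishable. For instance, the string '0' is accepted from only q0.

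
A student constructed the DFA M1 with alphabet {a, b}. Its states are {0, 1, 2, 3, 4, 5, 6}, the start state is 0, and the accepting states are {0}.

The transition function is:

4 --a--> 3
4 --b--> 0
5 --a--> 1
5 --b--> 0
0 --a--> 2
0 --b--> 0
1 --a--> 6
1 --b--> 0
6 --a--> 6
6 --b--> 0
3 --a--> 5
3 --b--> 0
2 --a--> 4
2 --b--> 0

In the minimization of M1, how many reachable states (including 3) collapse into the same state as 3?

6

Every state is reachable, so we keep all 7.
P0 = {0} | {1,2,3,4,5,6}.
The partition is now stable with 2 blocks: {0} | {1,2,3,4,5,6}.
State 3 belongs to the block {1,2,3,4,5,6}, which has 6 states.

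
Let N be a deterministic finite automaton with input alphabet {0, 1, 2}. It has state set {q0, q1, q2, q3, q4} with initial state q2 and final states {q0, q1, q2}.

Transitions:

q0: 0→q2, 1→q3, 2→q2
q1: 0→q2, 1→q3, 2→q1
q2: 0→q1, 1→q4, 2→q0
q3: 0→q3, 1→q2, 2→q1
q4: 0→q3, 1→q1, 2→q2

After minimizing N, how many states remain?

2

Every state is reachable, so we keep all 5.
Initial partition by acceptance: {q0,q1,q2} | {q3,q4}.
The partition is now stable with 2 blocks: {q0,q1,q2} | {q3,q4}.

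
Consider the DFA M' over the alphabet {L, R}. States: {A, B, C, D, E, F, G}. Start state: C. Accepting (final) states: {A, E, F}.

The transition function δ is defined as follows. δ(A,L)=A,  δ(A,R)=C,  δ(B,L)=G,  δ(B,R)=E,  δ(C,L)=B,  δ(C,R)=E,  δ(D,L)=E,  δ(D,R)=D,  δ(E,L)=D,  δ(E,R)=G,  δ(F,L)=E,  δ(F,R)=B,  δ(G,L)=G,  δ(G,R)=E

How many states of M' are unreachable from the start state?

2

BFS from C reaches {B, C, D, E, G}; the 2 state(s) A, F are never visited.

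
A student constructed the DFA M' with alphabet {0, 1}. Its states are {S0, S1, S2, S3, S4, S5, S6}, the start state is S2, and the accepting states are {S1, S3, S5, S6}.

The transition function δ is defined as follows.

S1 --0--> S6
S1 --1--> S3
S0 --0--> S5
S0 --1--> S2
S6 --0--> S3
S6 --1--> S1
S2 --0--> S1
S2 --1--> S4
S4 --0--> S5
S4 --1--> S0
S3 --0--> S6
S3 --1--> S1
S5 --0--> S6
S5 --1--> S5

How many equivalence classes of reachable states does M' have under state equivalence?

2

Every state is reachable, so we keep all 7.
Initial partition by acceptance: {S1,S3,S5,S6} | {S0,S2,S4}.
The partition is now stable with 2 blocks: {S1,S3,S5,S6} | {S0,S2,S4}.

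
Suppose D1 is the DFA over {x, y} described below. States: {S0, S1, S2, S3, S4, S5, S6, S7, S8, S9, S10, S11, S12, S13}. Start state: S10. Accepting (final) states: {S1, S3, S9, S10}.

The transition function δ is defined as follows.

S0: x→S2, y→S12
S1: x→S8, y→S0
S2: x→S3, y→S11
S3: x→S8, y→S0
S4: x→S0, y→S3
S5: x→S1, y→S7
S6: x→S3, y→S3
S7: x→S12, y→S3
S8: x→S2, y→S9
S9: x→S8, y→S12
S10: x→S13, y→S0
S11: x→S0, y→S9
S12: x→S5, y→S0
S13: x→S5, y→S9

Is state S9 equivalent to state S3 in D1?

Yes

First remove the unreachable states {S4,S6}; 12 states remain.
Start with accepting vs non-accepting: {S1,S3,S9,S10} | {S0,S2,S5,S7,S8,S11,S12,S13}.
On input x, block {S0,S2,S5,S7,S8,S11,S12,S13} splits into {S0,S7,S8,S11,S12,S13} and {S2,S5}.
On input x, block {S0,S7,S8,S11,S12,S13} splits into {S0,S8,S12,S13} and {S7,S11}.
Split {S0,S8,S12,S13} by δ(·,y) → {S0,S12} and {S8,S13}.
Stable partition: {S1,S3,S9,S10} | {S0,S12} | {S2,S5} | {S7,S11} | {S8,S13} — 5 equivalence classes.
S9 and S3 lie in the same block of the stable partition, so they are equivalent — no string distinguishes them.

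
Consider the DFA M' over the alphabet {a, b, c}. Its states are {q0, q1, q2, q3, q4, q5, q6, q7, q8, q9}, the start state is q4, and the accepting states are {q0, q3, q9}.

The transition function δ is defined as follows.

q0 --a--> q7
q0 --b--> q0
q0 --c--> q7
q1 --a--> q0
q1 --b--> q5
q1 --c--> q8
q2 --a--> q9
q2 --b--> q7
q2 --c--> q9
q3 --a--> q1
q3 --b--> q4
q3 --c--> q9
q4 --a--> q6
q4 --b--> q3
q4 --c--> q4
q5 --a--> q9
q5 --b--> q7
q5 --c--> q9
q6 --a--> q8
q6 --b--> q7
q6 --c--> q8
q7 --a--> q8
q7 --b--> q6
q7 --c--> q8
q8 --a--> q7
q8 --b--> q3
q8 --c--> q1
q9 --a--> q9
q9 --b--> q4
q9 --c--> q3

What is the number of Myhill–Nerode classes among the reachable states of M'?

8

First remove the unreachable states {q2}; 9 states remain.
Initial partition by acceptance: {q0,q3,q9} | {q1,q4,q5,q6,q7,q8}.
Split {q0,q3,q9} by δ(·,a) → {q0,q3} and {q9}.
Refine {q0,q3} on symbol b: members go to different blocks, giving {q0} and {q3}.
Split {q1,q4,q5,q6,q7,q8} by δ(·,a) → {q4,q6,q7,q8} and {q1} and {q5}.
Refine {q4,q6,q7,q8} on symbol b: members go to different blocks, giving {q4,q8} and {q6,q7}.
Refine {q4,q8} on symbol c: members go to different blocks, giving {q4} and {q8}.
No further refinement is possible. Final partition (8 blocks): {q0} | {q4} | {q9} | {q3} | {q1} | {q5} | {q6,q7} | {q8}.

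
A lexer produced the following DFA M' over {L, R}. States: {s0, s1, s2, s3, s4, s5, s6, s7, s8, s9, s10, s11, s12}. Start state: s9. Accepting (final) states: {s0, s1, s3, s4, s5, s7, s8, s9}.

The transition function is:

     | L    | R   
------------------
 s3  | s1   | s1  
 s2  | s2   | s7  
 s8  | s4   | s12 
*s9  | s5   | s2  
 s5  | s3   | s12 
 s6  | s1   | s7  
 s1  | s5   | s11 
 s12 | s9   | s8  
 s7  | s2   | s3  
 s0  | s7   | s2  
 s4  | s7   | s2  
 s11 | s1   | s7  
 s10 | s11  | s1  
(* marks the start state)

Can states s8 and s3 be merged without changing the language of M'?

No

States {s0,s6,s10} cannot be reached from the start state, so discard them.
Initial partition by acceptance: {s1,s3,s4,s5,s7,s8,s9} | {s2,s11,s12}.
Refine {s1,s3,s4,s5,s7,s8,s9} on symbol L: members go to different blocks, giving {s1,s3,s4,s5,s8,s9} and {s7}.
On input L, block {s1,s3,s4,s5,s8,s9} splits into {s1,s3,s5,s8,s9} and {s4}.
Split {s1,s3,s5,s8,s9} by δ(·,L) → {s1,s3,s5,s9} and {s8}.
Split {s1,s3,s5,s9} by δ(·,R) → {s1,s5,s9} and {s3}.
Split {s1,s5,s9} by δ(·,L) → {s1,s9} and {s5}.
On input L, block {s2,s11,s12} splits into {s11,s12} and {s2}.
On input R, block {s1,s9} splits into {s1} and {s9}.
Refine {s11,s12} on symbol L: members go to different blocks, giving {s11} and {s12}.
The partition is now stable with 10 blocks: {s1} | {s11} | {s7} | {s4} | {s8} | {s3} | {s5} | {s2} | {s9} | {s12}.
s8 and s3 end up in different blocks, so they are distinguishable. For instance, the string 'R' is accepted from only s3.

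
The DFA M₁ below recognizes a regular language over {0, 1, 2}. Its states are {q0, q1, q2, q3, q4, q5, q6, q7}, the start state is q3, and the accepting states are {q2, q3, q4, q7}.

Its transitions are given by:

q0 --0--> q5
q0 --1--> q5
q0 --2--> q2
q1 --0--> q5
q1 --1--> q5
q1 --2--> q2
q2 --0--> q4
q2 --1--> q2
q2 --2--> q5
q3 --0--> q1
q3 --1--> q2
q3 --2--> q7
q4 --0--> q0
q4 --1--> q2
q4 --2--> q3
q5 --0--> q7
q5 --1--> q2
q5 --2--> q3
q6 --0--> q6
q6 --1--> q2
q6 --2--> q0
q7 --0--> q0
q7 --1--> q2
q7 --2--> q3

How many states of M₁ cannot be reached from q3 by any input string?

No path from q3 leads to q6; the other 7 states are all reachable.

1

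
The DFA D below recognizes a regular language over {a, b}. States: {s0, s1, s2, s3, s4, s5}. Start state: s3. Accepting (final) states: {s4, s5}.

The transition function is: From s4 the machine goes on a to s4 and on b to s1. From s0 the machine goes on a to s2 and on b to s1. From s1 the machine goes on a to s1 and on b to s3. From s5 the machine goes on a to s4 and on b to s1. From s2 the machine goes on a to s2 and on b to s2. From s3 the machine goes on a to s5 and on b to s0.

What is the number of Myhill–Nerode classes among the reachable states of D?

5

All states are reachable from the start state.
P0 = {s4,s5} | {s0,s1,s2,s3}.
Split {s0,s1,s2,s3} by δ(·,a) → {s0,s1,s2} and {s3}.
Split {s0,s1,s2} by δ(·,b) → {s0,s2} and {s1}.
Refine {s0,s2} on symbol b: members go to different blocks, giving {s0} and {s2}.
The partition is now stable with 5 blocks: {s4,s5} | {s0} | {s3} | {s1} | {s2}.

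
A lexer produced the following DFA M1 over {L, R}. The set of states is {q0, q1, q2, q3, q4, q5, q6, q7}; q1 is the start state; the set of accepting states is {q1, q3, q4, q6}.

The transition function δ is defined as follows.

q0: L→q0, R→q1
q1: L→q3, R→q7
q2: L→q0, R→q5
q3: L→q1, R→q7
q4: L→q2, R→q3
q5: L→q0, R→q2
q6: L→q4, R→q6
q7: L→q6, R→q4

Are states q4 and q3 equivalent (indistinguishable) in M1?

No

Start with accepting vs non-accepting: {q1,q3,q4,q6} | {q0,q2,q5,q7}.
Refine {q1,q3,q4,q6} on symbol L: members go to different blocks, giving {q1,q3,q6} and {q4}.
On input L, block {q1,q3,q6} splits into {q1,q3} and {q6}.
Refine {q0,q2,q5,q7} on symbol L: members go to different blocks, giving {q0,q2,q5} and {q7}.
Split {q0,q2,q5} by δ(·,R) → {q2,q5} and {q0}.
Stable partition: {q1,q3} | {q2,q5} | {q4} | {q6} | {q7} | {q0} — 6 equivalence classes.
q4 and q3 end up in different blocks, so they are distinguishable. For instance, the string 'L' is accepted from only q3.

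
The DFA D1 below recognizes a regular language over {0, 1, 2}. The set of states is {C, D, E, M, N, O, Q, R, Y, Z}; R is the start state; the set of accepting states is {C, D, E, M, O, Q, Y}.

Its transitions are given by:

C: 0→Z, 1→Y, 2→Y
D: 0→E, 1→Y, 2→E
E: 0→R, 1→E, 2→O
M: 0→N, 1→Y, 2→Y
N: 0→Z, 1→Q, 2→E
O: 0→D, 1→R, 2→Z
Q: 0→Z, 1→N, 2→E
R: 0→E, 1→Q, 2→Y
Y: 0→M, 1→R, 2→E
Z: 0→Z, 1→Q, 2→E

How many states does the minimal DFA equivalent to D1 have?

8

Reachable states from the start: {D,E,M,N,O,Q,R,Y,Z}. Unreachable: {C} — drop them.
P0 = {D,E,M,O,Q,Y} | {N,R,Z}.
On input 0, block {D,E,M,O,Q,Y} splits into {E,M,Q} and {D,O,Y}.
On input 1, block {E,M,Q} splits into {M} and {E} and {Q}.
On input 0, block {N,R,Z} splits into {N,Z} and {R}.
Refine {D,O,Y} on symbol 0: members go to different blocks, giving {D} and {Y} and {O}.
Stable partition: {M} | {N,Z} | {D} | {E} | {Q} | {R} | {Y} | {O} — 8 equivalence classes.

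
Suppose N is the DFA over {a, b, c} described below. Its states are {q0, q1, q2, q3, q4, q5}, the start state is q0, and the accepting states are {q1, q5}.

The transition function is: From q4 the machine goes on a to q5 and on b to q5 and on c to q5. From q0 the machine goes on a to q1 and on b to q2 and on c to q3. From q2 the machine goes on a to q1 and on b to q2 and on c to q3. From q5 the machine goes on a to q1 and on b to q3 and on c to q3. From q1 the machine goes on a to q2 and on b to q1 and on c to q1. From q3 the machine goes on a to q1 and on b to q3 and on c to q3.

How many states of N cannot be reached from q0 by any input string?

2

No path from q0 leads to q4, q5; the other 4 states are all reachable.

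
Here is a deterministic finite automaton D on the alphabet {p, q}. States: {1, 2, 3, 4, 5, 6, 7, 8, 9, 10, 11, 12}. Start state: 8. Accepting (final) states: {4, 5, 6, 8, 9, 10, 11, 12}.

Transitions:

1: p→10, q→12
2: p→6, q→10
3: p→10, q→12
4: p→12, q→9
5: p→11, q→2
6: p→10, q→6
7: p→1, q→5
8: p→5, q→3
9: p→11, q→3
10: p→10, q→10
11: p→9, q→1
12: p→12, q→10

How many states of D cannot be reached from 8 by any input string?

2

BFS from 8 reaches {1, 2, 3, 5, 6, 8, 9, 10, 11, 12}; the 2 state(s) 4, 7 are never visited.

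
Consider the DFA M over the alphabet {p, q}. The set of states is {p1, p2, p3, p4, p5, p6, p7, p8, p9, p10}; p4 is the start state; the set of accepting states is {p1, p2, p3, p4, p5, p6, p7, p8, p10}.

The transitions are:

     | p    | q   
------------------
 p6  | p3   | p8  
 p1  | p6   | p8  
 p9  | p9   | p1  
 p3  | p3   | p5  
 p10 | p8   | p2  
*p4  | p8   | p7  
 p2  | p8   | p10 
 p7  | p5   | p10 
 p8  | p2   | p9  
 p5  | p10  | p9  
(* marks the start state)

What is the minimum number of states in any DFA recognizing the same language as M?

Every state is reachable, so we keep all 10.
P0 = {p1,p2,p3,p4,p5,p6,p7,p8,p10} | {p9}.
On input q, block {p1,p2,p3,p4,p5,p6,p7,p8,p10} splits into {p1,p2,p3,p4,p6,p7,p10} and {p5,p8}.
Refine {p1,p2,p3,p4,p6,p7,p10} on symbol p: members go to different blocks, giving {p2,p4,p7,p10} and {p1,p3,p6}.
No further refinement is possible. Final partition (4 blocks): {p2,p4,p7,p10} | {p9} | {p5,p8} | {p1,p3,p6}.

4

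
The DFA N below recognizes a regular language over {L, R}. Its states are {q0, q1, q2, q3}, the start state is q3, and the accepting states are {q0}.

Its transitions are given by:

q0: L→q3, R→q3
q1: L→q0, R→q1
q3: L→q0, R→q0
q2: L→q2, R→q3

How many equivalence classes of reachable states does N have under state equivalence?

2

States {q1,q2} cannot be reached from the start state, so discard them.
P0 = {q0} | {q3}.
No further refinement is possible. Final partition (2 blocks): {q0} | {q3}.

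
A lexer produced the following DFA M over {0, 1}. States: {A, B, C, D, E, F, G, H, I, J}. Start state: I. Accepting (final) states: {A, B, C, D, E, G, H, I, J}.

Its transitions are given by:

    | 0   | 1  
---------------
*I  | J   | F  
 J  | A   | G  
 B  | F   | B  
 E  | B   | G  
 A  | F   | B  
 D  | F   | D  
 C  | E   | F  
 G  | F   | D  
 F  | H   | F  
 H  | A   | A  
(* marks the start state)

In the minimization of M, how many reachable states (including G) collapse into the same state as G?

4

Reachable states from the start: {A,B,D,F,G,H,I,J}. Unreachable: {C,E} — drop them.
Start with accepting vs non-accepting: {A,B,D,G,H,I,J} | {F}.
Refine {A,B,D,G,H,I,J} on symbol 0: members go to different blocks, giving {A,B,D,G} and {H,I,J}.
Refine {H,I,J} on symbol 0: members go to different blocks, giving {H,J} and {I}.
Stable partition: {A,B,D,G} | {F} | {H,J} | {I} — 4 equivalence classes.
The equivalence class containing G is {A,B,D,G}, of size 4.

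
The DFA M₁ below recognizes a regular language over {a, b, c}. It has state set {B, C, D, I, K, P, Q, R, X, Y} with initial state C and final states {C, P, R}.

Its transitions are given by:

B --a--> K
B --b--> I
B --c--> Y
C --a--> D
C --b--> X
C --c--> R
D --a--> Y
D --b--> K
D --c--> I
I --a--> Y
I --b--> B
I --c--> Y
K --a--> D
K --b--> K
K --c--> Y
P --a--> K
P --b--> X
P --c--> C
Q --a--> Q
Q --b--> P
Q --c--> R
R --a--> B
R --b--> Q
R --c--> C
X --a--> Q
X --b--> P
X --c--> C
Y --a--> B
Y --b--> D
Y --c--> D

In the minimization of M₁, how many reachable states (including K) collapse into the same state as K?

5

Every state is reachable, so we keep all 10.
P0 = {C,P,R} | {B,D,I,K,Q,X,Y}.
On input b, block {B,D,I,K,Q,X,Y} splits into {B,D,I,K,Y} and {Q,X}.
The partition is now stable with 3 blocks: {C,P,R} | {B,D,I,K,Y} | {Q,X}.
State K belongs to the block {B,D,I,K,Y}, which has 5 states.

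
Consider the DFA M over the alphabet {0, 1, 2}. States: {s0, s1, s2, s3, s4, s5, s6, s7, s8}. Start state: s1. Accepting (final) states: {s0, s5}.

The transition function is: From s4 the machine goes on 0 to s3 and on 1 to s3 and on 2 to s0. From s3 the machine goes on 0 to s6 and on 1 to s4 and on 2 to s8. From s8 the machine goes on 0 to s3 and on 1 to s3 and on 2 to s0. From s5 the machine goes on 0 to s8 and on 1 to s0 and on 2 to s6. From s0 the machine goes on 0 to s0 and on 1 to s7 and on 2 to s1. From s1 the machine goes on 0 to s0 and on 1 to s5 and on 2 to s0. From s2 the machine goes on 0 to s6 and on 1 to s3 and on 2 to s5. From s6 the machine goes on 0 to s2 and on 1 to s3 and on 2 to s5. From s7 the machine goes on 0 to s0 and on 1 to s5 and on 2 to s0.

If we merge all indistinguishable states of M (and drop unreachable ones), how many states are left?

All states are reachable from the start state.
Initial partition by acceptance: {s0,s5} | {s1,s2,s3,s4,s6,s7,s8}.
Split {s0,s5} by δ(·,0) → {s0} and {s5}.
Refine {s1,s2,s3,s4,s6,s7,s8} on symbol 0: members go to different blocks, giving {s2,s3,s4,s6,s8} and {s1,s7}.
Split {s2,s3,s4,s6,s8} by δ(·,2) → {s2,s6} and {s4,s8} and {s3}.
Stable partition: {s0} | {s2,s6} | {s5} | {s1,s7} | {s4,s8} | {s3} — 6 equivalence classes.

6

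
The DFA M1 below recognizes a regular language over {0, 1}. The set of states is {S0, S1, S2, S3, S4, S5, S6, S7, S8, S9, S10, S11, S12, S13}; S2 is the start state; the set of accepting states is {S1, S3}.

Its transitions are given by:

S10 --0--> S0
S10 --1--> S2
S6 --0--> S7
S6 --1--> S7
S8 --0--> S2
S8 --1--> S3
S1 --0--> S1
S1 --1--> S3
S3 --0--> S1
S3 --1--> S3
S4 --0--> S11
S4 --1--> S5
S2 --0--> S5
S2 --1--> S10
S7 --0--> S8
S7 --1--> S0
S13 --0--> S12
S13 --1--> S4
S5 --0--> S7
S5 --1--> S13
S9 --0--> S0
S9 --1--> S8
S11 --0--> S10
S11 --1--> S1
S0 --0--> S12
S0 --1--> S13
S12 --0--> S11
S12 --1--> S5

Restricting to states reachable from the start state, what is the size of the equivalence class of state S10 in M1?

2

First remove the unreachable states {S6,S9}; 12 states remain.
P0 = {S1,S3} | {S0,S2,S4,S5,S7,S8,S10,S11,S12,S13}.
On input 1, block {S0,S2,S4,S5,S7,S8,S10,S11,S12,S13} splits into {S0,S2,S4,S5,S7,S10,S12,S13} and {S8,S11}.
Refine {S0,S2,S4,S5,S7,S10,S12,S13} on symbol 0: members go to different blocks, giving {S0,S2,S5,S10,S13} and {S4,S7,S12}.
Split {S0,S2,S5,S10,S13} by δ(·,0) → {S0,S5,S13} and {S2,S10}.
Refine {S0,S5,S13} on symbol 1: members go to different blocks, giving {S0,S5} and {S13}.
The partition is now stable with 6 blocks: {S1,S3} | {S0,S5} | {S8,S11} | {S4,S7,S12} | {S2,S10} | {S13}.
The equivalence class containing S10 is {S2,S10}, of size 2.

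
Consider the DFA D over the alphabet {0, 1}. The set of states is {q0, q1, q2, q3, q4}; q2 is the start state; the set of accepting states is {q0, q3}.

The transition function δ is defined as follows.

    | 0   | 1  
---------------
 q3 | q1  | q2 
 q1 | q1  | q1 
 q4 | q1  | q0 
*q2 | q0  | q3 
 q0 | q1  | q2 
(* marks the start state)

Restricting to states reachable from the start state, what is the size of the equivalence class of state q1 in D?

1

States {q4} cannot be reached from the start state, so discard them.
Initial partition by acceptance: {q0,q3} | {q1,q2}.
Split {q1,q2} by δ(·,0) → {q1} and {q2}.
Stable partition: {q0,q3} | {q1} | {q2} — 3 equivalence classes.
State q1 belongs to the block {q1}, which has 1 states.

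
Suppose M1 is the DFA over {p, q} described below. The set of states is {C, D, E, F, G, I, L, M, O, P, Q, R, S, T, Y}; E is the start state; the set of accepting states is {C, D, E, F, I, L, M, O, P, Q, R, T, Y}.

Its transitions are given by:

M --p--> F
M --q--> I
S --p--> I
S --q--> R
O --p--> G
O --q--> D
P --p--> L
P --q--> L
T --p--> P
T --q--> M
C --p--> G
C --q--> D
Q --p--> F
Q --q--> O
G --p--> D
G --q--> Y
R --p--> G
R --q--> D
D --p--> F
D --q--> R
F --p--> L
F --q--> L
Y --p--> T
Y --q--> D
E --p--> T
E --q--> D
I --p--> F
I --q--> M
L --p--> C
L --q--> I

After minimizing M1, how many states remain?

7

First remove the unreachable states {O,Q,S}; 12 states remain.
Initial partition by acceptance: {C,D,E,F,I,L,M,P,R,T,Y} | {G}.
On input p, block {C,D,E,F,I,L,M,P,R,T,Y} splits into {D,E,F,I,L,M,P,T,Y} and {C,R}.
On input p, block {D,E,F,I,L,M,P,T,Y} splits into {D,E,F,I,M,P,T,Y} and {L}.
Split {D,E,F,I,M,P,T,Y} by δ(·,p) → {D,E,I,M,T,Y} and {F,P}.
On input p, block {D,E,I,M,T,Y} splits into {D,I,M,T} and {E,Y}.
Split {D,I,M,T} by δ(·,q) → {I,M,T} and {D}.
No further refinement is possible. Final partition (7 blocks): {I,M,T} | {G} | {C,R} | {L} | {F,P} | {E,Y} | {D}.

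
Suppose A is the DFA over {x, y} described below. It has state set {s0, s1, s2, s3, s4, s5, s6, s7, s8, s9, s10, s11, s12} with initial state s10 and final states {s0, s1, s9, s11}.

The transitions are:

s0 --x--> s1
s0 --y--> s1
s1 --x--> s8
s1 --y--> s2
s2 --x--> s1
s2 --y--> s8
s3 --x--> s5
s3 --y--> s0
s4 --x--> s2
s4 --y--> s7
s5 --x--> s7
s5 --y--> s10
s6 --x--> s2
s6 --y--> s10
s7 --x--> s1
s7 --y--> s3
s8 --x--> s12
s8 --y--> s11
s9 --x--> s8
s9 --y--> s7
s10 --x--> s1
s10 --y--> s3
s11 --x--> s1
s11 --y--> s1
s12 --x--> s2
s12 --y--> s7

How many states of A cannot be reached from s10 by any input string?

BFS from s10 reaches {s0, s1, s2, s3, s5, s7, s8, s10, s11, s12}; the 3 state(s) s4, s6, s9 are never visited.

3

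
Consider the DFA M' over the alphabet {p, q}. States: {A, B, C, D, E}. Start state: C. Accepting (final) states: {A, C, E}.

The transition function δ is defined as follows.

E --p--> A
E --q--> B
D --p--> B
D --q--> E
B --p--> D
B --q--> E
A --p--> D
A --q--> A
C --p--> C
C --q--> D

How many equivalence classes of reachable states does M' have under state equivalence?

All states are reachable from the start state.
P0 = {A,C,E} | {B,D}.
Refine {A,C,E} on symbol p: members go to different blocks, giving {C,E} and {A}.
Split {C,E} by δ(·,p) → {C} and {E}.
Stable partition: {C} | {B,D} | {A} | {E} — 4 equivalence classes.

4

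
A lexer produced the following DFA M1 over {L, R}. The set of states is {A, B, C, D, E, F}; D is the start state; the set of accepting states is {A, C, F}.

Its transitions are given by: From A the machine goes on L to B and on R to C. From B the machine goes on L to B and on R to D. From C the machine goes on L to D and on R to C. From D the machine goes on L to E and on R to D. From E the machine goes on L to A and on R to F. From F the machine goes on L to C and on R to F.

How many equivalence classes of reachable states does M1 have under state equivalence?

6

Every state is reachable, so we keep all 6.
P0 = {A,C,F} | {B,D,E}.
On input L, block {A,C,F} splits into {A,C} and {F}.
Split {B,D,E} by δ(·,L) → {B,D} and {E}.
Split {B,D} by δ(·,L) → {B} and {D}.
On input L, block {A,C} splits into {A} and {C}.
Stable partition: {A} | {B} | {F} | {E} | {D} | {C} — 6 equivalence classes.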